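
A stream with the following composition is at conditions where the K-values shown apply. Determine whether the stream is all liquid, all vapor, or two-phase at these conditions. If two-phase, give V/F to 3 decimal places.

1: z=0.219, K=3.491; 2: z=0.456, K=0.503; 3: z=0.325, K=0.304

two-phase, V/F = 0.064

ΣzᵢKᵢ = 1.093; Σzᵢ/Kᵢ = 2.038.
Both exceed 1, so a two-phase solution exists.
Let ψ = V/F and solve Σ zᵢ(Kᵢ−1)/(1+ψ(Kᵢ−1)) = 0.
Iterate (Newton) starting at ψ = 0.5:
  ψ = 0.500: g = -0.4056, g' = -0.839 → ψ = 0.017
  ψ = 0.017: g = 0.0662, g' = -1.528 → ψ = 0.060
  ψ = 0.060: g = 0.0048, g' = -1.319 → ψ = 0.064
Converged at ψ = 0.064.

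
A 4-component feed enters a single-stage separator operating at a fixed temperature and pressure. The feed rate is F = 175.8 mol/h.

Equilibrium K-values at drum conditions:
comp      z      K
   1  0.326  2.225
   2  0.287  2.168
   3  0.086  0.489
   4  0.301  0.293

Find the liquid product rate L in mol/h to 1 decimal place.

Rachford–Rice: g(ψ) = Σ zᵢ(Kᵢ−1)/(1+ψ(Kᵢ−1)) = 0.
Check two-phase: ΣzᵢKᵢ = 1.478 > 1 and Σzᵢ/Kᵢ = 1.482 > 1, so g(0) = 0.478 > 0 and g(1) = -0.482 < 0.
Newton iteration, ψ⁰ = 0.32:
  ψ = 0.320: g = 0.2033, g' = -0.743 → ψ = 0.594
  ψ = 0.594: g = -0.0006, g' = -0.794 → ψ = 0.593
Converged at ψ = 0.593.
Then V = ψ·F = 0.5928·175.8 = 104.2 mol/h and L = F − V = 71.6 mol/h.

L = 71.6 mol/h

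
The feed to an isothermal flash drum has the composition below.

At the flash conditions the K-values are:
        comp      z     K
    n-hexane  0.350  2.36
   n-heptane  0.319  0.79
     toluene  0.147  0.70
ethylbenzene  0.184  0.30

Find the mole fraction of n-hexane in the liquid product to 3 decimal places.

Material balance + equilibrium reduce to Σ zᵢ(Kᵢ−1)/(1+V/F(Kᵢ−1)) = 0.
g(0) = ΣzᵢKᵢ − 1 = 0.236 and g(1) = 1 − Σzᵢ/Kᵢ = -0.375, so a root lies in (0, 1).
Newton iteration, V/F⁰ = 0.36:
  V/F = 0.360: g = 0.0254, g' = -0.486 → V/F = 0.412
  V/F = 0.412: g = 0.0002, g' = -0.478 → V/F = 0.413
Converged at V/F = 0.413.
Compositions from xᵢ = zᵢ/(1+V/F(Kᵢ−1)), yᵢ = Kᵢxᵢ:
  n-hexane: x = 0.224, y = 0.529
  n-heptane: x = 0.349, y = 0.276
  toluene: x = 0.168, y = 0.117
  ethylbenzene: x = 0.259, y = 0.078

x_n-hexane = 0.224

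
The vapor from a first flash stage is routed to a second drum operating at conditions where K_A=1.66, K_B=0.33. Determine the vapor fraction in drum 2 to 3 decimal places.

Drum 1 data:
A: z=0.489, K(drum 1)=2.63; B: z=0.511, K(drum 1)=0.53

Drum 1:
Let ψ₁ = V/F and solve Σ zᵢ(Kᵢ−1)/(1+ψ₁(Kᵢ−1)) = 0.
g(0) = ΣzᵢKᵢ − 1 = 0.557 and g(1) = 1 − Σzᵢ/Kᵢ = -0.150, so a root lies in (0, 1).
Binary case is linear: z₁(K₁−1)(1+ψ₁(K₂−1)) + z₂(K₂−1)(1+ψ₁(K₁−1)) = 0
⇒ ψ₁ = [z₁(K₁−1)+z₂(K₂−1)] / [−(K₁−1)(K₂−1)] = 0.5569/0.7661 = 0.727
Drum-1 compositions:
  A: x = 0.224, y = 0.589
  B: x = 0.776, y = 0.411
Drum-2 feed = drum-1 vapor: z₂ = (0.5886, 0.4114).
Drum 2:
Let ψ₂ = V/F and solve Σ zᵢ(Kᵢ−1)/(1+ψ₂(Kᵢ−1)) = 0.
g(0) = ΣzᵢKᵢ − 1 = 0.113 and g(1) = 1 − Σzᵢ/Kᵢ = -0.601, so a root lies in (0, 1).
Binary case is linear: z₁(K₁−1)(1+ψ₂(K₂−1)) + z₂(K₂−1)(1+ψ₂(K₁−1)) = 0
⇒ ψ₂ = [z₁(K₁−1)+z₂(K₂−1)] / [−(K₁−1)(K₂−1)] = 0.1129/0.4422 = 0.255
  A: x = 0.504, y = 0.836
  B: x = 0.496, y = 0.164

V/F (drum 2) = 0.255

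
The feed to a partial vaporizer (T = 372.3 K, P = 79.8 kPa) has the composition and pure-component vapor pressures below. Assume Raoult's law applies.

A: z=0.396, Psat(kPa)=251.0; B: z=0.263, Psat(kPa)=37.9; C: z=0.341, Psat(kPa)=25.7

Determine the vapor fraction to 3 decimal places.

ψ = 0.363

Raoult's law: Kᵢ = Pᵢˢᵃᵗ/P = Pᵢˢᵃᵗ/79.8.
  K_A = 251.0/79.8 = 3.14536, K_B = 37.9/79.8 = 0.47494, K_C = 25.7/79.8 = 0.32206
Rachford–Rice: g(ψ) = Σ zᵢ(Kᵢ−1)/(1+ψ(Kᵢ−1)) = 0.
Feasibility: ΣzᵢKᵢ = 1.480, Σzᵢ/Kᵢ = 1.738 — both > 1, two phases present.
Newton–Raphson from ψ = 0.48:
  ψ = 0.480: g = -0.1088, g' = -0.916 → ψ = 0.361
  ψ = 0.361: g = 0.0020, g' = -0.964 → ψ = 0.363
Converged at ψ = 0.363.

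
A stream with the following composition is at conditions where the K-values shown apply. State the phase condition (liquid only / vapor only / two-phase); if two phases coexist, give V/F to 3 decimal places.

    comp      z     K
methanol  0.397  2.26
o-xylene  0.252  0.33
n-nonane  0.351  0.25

two-phase, V/F = 0.075

ΣzᵢKᵢ = 1.068; Σzᵢ/Kᵢ = 2.343.
Both exceed 1, so a two-phase solution exists.
Material balance + equilibrium reduce to Σ zᵢ(Kᵢ−1)/(1+ψ(Kᵢ−1)) = 0.
Newton iteration, ψ⁰ = 0.49:
  ψ = 0.490: g = -0.3583, g' = -0.985 → ψ = 0.126
  ψ = 0.126: g = -0.0437, g' = -0.845 → ψ = 0.075
Converged at ψ = 0.075.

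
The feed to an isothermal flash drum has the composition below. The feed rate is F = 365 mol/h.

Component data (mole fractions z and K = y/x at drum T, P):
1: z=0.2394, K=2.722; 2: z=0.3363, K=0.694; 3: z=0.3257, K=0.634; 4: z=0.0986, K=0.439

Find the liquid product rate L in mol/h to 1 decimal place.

L = 287.7 mol/h

Rachford–Rice: g(ψ) = Σ zᵢ(Kᵢ−1)/(1+ψ(Kᵢ−1)) = 0.
Feasibility: ΣzᵢKᵢ = 1.1348, Σzᵢ/Kᵢ = 1.3109 — both > 1, two phases present.
Newton–Raphson from ψ = 0.5:
  ψ = 0.5000: g = -0.12276, g' = -0.3742 → ψ = 0.1719
  ψ = 0.1719: g = 0.02104, g' = -0.5454 → ψ = 0.2105
  ψ = 0.2105: g = 0.00071, g' = -0.5095 → ψ = 0.2119
Converged at ψ = 0.2119.
Then V = ψ·F = 0.2119·365 = 77.3 mol/h and L = F − V = 287.7 mol/h.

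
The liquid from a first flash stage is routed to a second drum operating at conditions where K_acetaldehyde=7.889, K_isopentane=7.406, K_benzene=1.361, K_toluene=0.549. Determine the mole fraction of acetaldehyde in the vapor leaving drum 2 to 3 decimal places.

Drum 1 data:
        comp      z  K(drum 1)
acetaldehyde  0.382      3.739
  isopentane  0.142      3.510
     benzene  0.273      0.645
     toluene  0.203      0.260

y_acetaldehyde (drum 2) = 0.164

Drum 1:
Rachford–Rice: g(ψ₁) = Σ zᵢ(Kᵢ−1)/(1+ψ₁(Kᵢ−1)) = 0.
Feasibility: ΣzᵢKᵢ = 2.156, Σzᵢ/Kᵢ = 1.347 — both > 1, two phases present.
Iterate (Newton) starting at ψ₁ = 0.45:
  ψ₁ = 0.450: g = 0.2955, g' = -1.071 → ψ₁ = 0.726
  ψ₁ = 0.726: g = 0.0213, g' = -1.015 → ψ₁ = 0.747
Converged at ψ₁ = 0.747.
Drum-1 compositions:
  acetaldehyde: x = 0.125, y = 0.469
  isopentane: x = 0.049, y = 0.173
  benzene: x = 0.371, y = 0.240
  toluene: x = 0.454, y = 0.118
Drum-2 feed = drum-1 liquid: z₂ = (0.1254, 0.0494, 0.3715, 0.4537).
Drum 2:
Material balance + equilibrium reduce to Σ zᵢ(Kᵢ−1)/(1+ψ₂(Kᵢ−1)) = 0.
Check two-phase: ΣzᵢKᵢ = 2.110 > 1 and Σzᵢ/Kᵢ = 1.122 > 1, so g(0) = 1.110 > 0 and g(1) = -0.122 < 0.
Newton iteration, ψ₂⁰ = 0.63:
  ψ₂ = 0.630: g = 0.0481, g' = -0.501 → ψ₂ = 0.726
  ψ₂ = 0.726: g = 0.0020, g' = -0.463 → ψ₂ = 0.730
Converged at ψ₂ = 0.730.
  acetaldehyde: x = 0.021, y = 0.164
  isopentane: x = 0.009, y = 0.064
  benzene: x = 0.294, y = 0.400
  toluene: x = 0.677, y = 0.371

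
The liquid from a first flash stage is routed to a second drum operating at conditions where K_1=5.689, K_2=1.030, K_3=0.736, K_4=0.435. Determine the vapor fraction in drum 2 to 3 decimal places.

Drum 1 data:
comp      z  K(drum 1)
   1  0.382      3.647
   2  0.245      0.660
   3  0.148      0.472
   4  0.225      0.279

Drum 1:
Newton–Raphson from ψ₁ = 0.41:
  ψ₁ = 0.410: g = 0.0581, g' = -0.957 → ψ₁ = 0.471
  ψ₁ = 0.471: g = 0.0015, g' = -0.912 → ψ₁ = 0.472
Converged at ψ₁ = 0.472.
Drum-1 compositions:
  1: x = 0.170, y = 0.619
  2: x = 0.292, y = 0.193
  3: x = 0.197, y = 0.093
  4: x = 0.341, y = 0.095
Drum-2 feed = drum-1 liquid: z₂ = (0.1698, 0.2919, 0.1972, 0.3412).
Drum 2:
Newton–Raphson from ψ₂ = 0.46:
  ψ₂ = 0.460: g = -0.0589, g' = -0.591 → ψ₂ = 0.360
  ψ₂ = 0.360: g = 0.0050, g' = -0.705 → ψ₂ = 0.367
  ψ₂ = 0.367: g = 0.0000, g' = -0.694 → ψ₂ = 0.368
Converged at ψ₂ = 0.368.
  1: x = 0.062, y = 0.355
  2: x = 0.289, y = 0.297
  3: x = 0.218, y = 0.161
  4: x = 0.431, y = 0.187

V/F (drum 2) = 0.368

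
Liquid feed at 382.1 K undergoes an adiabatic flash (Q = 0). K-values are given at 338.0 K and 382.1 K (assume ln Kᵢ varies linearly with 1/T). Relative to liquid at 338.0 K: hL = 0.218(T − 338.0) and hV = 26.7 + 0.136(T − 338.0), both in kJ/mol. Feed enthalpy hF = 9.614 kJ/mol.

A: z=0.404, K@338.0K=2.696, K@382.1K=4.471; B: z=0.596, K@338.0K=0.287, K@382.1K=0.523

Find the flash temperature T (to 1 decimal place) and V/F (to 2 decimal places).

T = 346.3 K, V/F = 0.30

Adiabatic flash: solve Rachford–Rice at each trial T, then check hF = ψ·hV(T) + (1−ψ)·hL(T).
  T = 338.0 K: K = (2.696, 0.287), RR gives ψ = 0.215, H_out = 5.746 kJ/mol
  T = 382.1 K: K = (4.471, 0.523), RR gives ψ = 0.675, H_out = 25.201 kJ/mol
  T = 360.1 K: K = (3.528, 0.395), RR gives ψ = 0.432, H_out = 15.566 kJ/mol
  T = 349.1 K: K = (3.099, 0.339), RR gives ψ = 0.327, H_out = 10.850 kJ/mol
  T = 343.6 K: K = (2.896, 0.312), RR gives ψ = 0.273, H_out = 8.388 kJ/mol
  T = 346.4 K: K = (2.998, 0.326), RR gives ψ = 0.301, H_out = 9.655 kJ/mol
  T = 345.0 K: K = (2.947, 0.319), RR gives ψ = 0.287, H_out = 9.025 kJ/mol
Linear interpolation between T = 345.0 (H_out = 9.025) and T = 346.4 (H_out = 9.655) on hF = 9.614 gives T ≈ 346.3 K, at which ψ = 0.30.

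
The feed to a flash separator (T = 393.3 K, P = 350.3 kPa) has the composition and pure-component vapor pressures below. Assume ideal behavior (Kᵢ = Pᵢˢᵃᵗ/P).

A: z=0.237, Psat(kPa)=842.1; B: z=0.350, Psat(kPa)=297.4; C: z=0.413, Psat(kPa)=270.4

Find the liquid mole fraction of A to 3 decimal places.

x_A = 0.121

Raoult's law: Kᵢ = Pᵢˢᵃᵗ/P = Pᵢˢᵃᵗ/350.3.
  K_A = 842.1/350.3 = 2.40394, K_B = 297.4/350.3 = 0.84899, K_C = 270.4/350.3 = 0.77191
Let ψ = V/F and solve Σ zᵢ(Kᵢ−1)/(1+ψ(Kᵢ−1)) = 0.
Feasibility: ΣzᵢKᵢ = 1.186, Σzᵢ/Kᵢ = 1.046 — both > 1, two phases present.
Newton iteration, ψ⁰ = 0.52:
  ψ = 0.520: g = 0.0281, g' = -0.193 → ψ = 0.665
  ψ = 0.665: g = 0.0022, g' = -0.165 → ψ = 0.679
Converged at ψ = 0.679.
Compositions from xᵢ = zᵢ/(1+ψ(Kᵢ−1)), yᵢ = Kᵢxᵢ:
  A: x = 0.121, y = 0.292
  B: x = 0.390, y = 0.331
  C: x = 0.489, y = 0.377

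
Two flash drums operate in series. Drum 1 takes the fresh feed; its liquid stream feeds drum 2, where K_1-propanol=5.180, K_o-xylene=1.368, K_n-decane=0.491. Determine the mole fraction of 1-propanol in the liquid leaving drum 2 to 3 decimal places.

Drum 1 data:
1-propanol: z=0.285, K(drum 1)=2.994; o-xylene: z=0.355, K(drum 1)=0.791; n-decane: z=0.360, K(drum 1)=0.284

x_1-propanol (drum 2) = 0.052

Drum 1:
Rachford–Rice: g(ψ₁) = Σ zᵢ(Kᵢ−1)/(1+ψ₁(Kᵢ−1)) = 0.
g(0) = ΣzᵢKᵢ − 1 = 0.236 and g(1) = 1 − Σzᵢ/Kᵢ = -0.812, so a root lies in (0, 1).
Newton–Raphson from ψ₁ = 0.5:
  ψ₁ = 0.500: g = -0.1998, g' = -0.751 → ψ₁ = 0.234
Converged at ψ₁ = 0.234.
Drum-1 compositions:
  1-propanol: x = 0.194, y = 0.582
  o-xylene: x = 0.373, y = 0.295
  n-decane: x = 0.432, y = 0.123
Drum-2 feed = drum-1 liquid: z₂ = (0.1944, 0.3732, 0.4324).
Drum 2:
Newton iteration, ψ₂⁰ = 0.46:
  ψ₂ = 0.460: g = 0.1081, g' = -0.626 → ψ₂ = 0.633
  ψ₂ = 0.633: g = 0.0097, g' = -0.533 → ψ₂ = 0.651
Converged at ψ₂ = 0.651.
  1-propanol: x = 0.052, y = 0.271
  o-xylene: x = 0.301, y = 0.412
  n-decane: x = 0.647, y = 0.318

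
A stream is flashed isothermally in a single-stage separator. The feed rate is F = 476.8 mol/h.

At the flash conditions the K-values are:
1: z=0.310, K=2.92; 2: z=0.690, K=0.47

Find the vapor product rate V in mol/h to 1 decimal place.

Let ψ = V/F and solve Σ zᵢ(Kᵢ−1)/(1+ψ(Kᵢ−1)) = 0.
Feasibility: ΣzᵢKᵢ = 1.230, Σzᵢ/Kᵢ = 1.574 — both > 1, two phases present.
Binary case is linear: z₁(K₁−1)(1+ψ(K₂−1)) + z₂(K₂−1)(1+ψ(K₁−1)) = 0
⇒ ψ = [z₁(K₁−1)+z₂(K₂−1)] / [−(K₁−1)(K₂−1)] = 0.2295/1.0176 = 0.226
Then V = ψ·F = 0.2255·476.8 = 107.5 mol/h and L = F − V = 369.3 mol/h.

V = 107.5 mol/h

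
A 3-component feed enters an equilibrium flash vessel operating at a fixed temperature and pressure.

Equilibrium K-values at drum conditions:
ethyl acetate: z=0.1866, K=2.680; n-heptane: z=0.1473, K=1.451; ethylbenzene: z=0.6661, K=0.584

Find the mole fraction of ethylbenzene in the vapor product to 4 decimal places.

y_ethylbenzene = 0.4215

Let ψ = V/F and solve Σ zᵢ(Kᵢ−1)/(1+ψ(Kᵢ−1)) = 0.
g(0) = ΣzᵢKᵢ − 1 = 0.1028 and g(1) = 1 − Σzᵢ/Kᵢ = -0.3117, so a root lies in (0, 1).
Newton–Raphson from ψ = 0.44:
  ψ = 0.4400: g = -0.10350, g' = -0.3677 → ψ = 0.1585
  ψ = 0.1585: g = 0.01290, g' = -0.4867 → ψ = 0.1850
  ψ = 0.1850: g = 0.00026, g' = -0.4673 → ψ = 0.1856
Converged at ψ = 0.1856.
Compositions from xᵢ = zᵢ/(1+ψ(Kᵢ−1)), yᵢ = Kᵢxᵢ:
  ethyl acetate: x = 0.1422, y = 0.3812
  n-heptane: x = 0.1359, y = 0.1972
  ethylbenzene: x = 0.7218, y = 0.4215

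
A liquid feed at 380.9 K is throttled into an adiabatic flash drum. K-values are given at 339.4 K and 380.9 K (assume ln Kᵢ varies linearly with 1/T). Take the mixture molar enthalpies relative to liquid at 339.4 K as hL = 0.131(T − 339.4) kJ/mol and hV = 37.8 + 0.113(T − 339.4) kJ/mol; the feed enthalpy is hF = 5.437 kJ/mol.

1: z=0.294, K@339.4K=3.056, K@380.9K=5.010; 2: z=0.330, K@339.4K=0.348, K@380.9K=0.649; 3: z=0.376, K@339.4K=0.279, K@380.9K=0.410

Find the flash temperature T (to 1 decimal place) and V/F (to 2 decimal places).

T = 344.2 K, V/F = 0.13

Adiabatic flash: solve Rachford–Rice at each trial T, then check hF = ψ·hV(T) + (1−ψ)·hL(T).
  T = 339.4 K: K = (3.056, 0.348, 0.279), RR gives ψ = 0.083, H_out = 3.153 kJ/mol
  T = 380.9 K: K = (5.010, 0.649, 0.410), RR gives ψ = 0.429, H_out = 21.332 kJ/mol
  T = 360.1 K: K = (3.967, 0.483, 0.342), RR gives ψ = 0.257, H_out = 12.346 kJ/mol
  T = 349.8 K: K = (3.497, 0.413, 0.310), RR gives ψ = 0.175, H_out = 7.936 kJ/mol
  T = 344.6 K: K = (3.273, 0.379, 0.294), RR gives ψ = 0.131, H_out = 5.607 kJ/mol
  T = 342.0 K: K = (3.163, 0.363, 0.287), RR gives ψ = 0.107, H_out = 4.399 kJ/mol
  T = 343.3 K: K = (3.218, 0.371, 0.290), RR gives ψ = 0.119, H_out = 5.007 kJ/mol
Linear interpolation between T = 343.3 (H_out = 5.007) and T = 344.6 (H_out = 5.607) on hF = 5.437 gives T ≈ 344.2 K, at which ψ = 0.13.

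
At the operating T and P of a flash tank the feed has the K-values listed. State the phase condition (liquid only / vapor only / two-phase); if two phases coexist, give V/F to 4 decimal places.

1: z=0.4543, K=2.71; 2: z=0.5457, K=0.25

two-phase, V/F = 0.2866

ΣzᵢKᵢ = 1.3676; Σzᵢ/Kᵢ = 2.3504.
Both exceed 1, so a two-phase solution exists.
Rachford–Rice: g(ψ) = Σ zᵢ(Kᵢ−1)/(1+ψ(Kᵢ−1)) = 0.
Binary case is linear: z₁(K₁−1)(1+ψ(K₂−1)) + z₂(K₂−1)(1+ψ(K₁−1)) = 0
⇒ ψ = [z₁(K₁−1)+z₂(K₂−1)] / [−(K₁−1)(K₂−1)] = 0.36758/1.28250 = 0.2866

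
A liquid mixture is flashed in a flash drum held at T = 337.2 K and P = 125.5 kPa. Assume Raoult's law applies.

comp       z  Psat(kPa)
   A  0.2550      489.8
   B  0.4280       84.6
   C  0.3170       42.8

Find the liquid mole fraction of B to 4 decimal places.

x_B = 0.4707

Raoult's law: Kᵢ = Pᵢˢᵃᵗ/P = Pᵢˢᵃᵗ/125.5.
  K_A = 489.8/125.5 = 3.902789, K_B = 84.6/125.5 = 0.674104, K_C = 42.8/125.5 = 0.341036
Rachford–Rice: g(V/F) = Σ zᵢ(Kᵢ−1)/(1+V/F(Kᵢ−1)) = 0.
Feasibility: ΣzᵢKᵢ = 1.3918, Σzᵢ/Kᵢ = 1.6298 — both > 1, two phases present.
Iterate (Newton) starting at V/F = 0.5:
  V/F = 0.5000: g = -0.17622, g' = -0.7286 → V/F = 0.2581
  V/F = 0.2581: g = 0.01914, g' = -0.9562 → V/F = 0.2782
  V/F = 0.2782: g = 0.00038, g' = -0.9191 → V/F = 0.2786
Converged at V/F = 0.2786.
Compositions from xᵢ = zᵢ/(1+V/F(Kᵢ−1)), yᵢ = Kᵢxᵢ:
  A: x = 0.1410, y = 0.5503
  B: x = 0.4707, y = 0.3173
  C: x = 0.3883, y = 0.1324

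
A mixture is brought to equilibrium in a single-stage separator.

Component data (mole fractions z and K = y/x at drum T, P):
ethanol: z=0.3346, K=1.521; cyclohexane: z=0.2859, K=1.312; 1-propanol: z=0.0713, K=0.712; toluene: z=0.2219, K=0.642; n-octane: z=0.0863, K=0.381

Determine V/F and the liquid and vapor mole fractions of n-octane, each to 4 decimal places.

V/F = 0.5855, x_n-octane = 0.1354, y_n-octane = 0.0516

Rachford–Rice: g(V/F) = Σ zᵢ(Kᵢ−1)/(1+V/F(Kᵢ−1)) = 0.
Check two-phase: ΣzᵢKᵢ = 1.1101 > 1 and Σzᵢ/Kᵢ = 1.1102 > 1, so g(0) = 0.1101 > 0 and g(1) = -0.1102 < 0.
Iterate (Newton) starting at V/F = 0.42:
  V/F = 0.4200: g = 0.03285, g' = -0.1903 → V/F = 0.5926
  V/F = 0.5926: g = -0.00148, g' = -0.2097 → V/F = 0.5856
  V/F = 0.5856: g = -0.00000, g' = -0.2087 → V/F = 0.5855
Converged at V/F = 0.5855.
Compositions from xᵢ = zᵢ/(1+V/F(Kᵢ−1)), yᵢ = Kᵢxᵢ:
  ethanol: x = 0.2564, y = 0.3900
  cyclohexane: x = 0.2417, y = 0.3172
  1-propanol: x = 0.0858, y = 0.0611
  toluene: x = 0.2808, y = 0.1802
  n-octane: x = 0.1354, y = 0.0516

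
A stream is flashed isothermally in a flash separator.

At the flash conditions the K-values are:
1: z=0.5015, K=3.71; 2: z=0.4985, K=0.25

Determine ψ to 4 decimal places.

ψ = 0.4847

Rachford–Rice: g(ψ) = Σ zᵢ(Kᵢ−1)/(1+ψ(Kᵢ−1)) = 0.
Check two-phase: ΣzᵢKᵢ = 1.9852 > 1 and Σzᵢ/Kᵢ = 2.1292 > 1, so g(0) = 0.9852 > 0 and g(1) = -1.1292 < 0.
Binary case is linear: z₁(K₁−1)(1+ψ(K₂−1)) + z₂(K₂−1)(1+ψ(K₁−1)) = 0
⇒ ψ = [z₁(K₁−1)+z₂(K₂−1)] / [−(K₁−1)(K₂−1)] = 0.98519/2.03250 = 0.4847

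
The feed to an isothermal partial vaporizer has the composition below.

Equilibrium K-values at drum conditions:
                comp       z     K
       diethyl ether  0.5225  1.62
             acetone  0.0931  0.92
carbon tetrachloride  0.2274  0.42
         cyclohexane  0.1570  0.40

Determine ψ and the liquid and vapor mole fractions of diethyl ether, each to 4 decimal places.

Let ψ = V/F and solve Σ zᵢ(Kᵢ−1)/(1+ψ(Kᵢ−1)) = 0.
Feasibility: ΣzᵢKᵢ = 1.0904, Σzᵢ/Kᵢ = 1.3577 — both > 1, two phases present.
Iterate (Newton) starting at ψ = 0.5:
  ψ = 0.5000: g = -0.08080, g' = -0.3848 → ψ = 0.2900
  ψ = 0.2900: g = -0.00565, g' = -0.3383 → ψ = 0.2733
Converged at ψ = 0.2733.
Compositions from xᵢ = zᵢ/(1+ψ(Kᵢ−1)), yᵢ = Kᵢxᵢ:
  diethyl ether: x = 0.4468, y = 0.7238
  acetone: x = 0.0952, y = 0.0876
  carbon tetrachloride: x = 0.2702, y = 0.1135
  cyclohexane: x = 0.1878, y = 0.0751

ψ = 0.2733, x_diethyl ether = 0.4468, y_diethyl ether = 0.7238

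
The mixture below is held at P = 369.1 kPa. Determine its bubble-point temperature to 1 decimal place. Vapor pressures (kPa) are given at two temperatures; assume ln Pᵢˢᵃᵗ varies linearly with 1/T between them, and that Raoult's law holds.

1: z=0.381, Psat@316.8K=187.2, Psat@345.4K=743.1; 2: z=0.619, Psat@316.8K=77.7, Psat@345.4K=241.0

T = 341.6 K

Bubble-point temperature: ΣzᵢPᵢˢᵃᵗ(T) = P. Interpolate ln Pᵢˢᵃᵗ = aᵢ + bᵢ/T.
  T = 316.8 K: ΣzᵢPᵢˢᵃᵗ = 119.42 kPa
  T = 345.4 K: ΣzᵢPᵢˢᵃᵗ = 432.30 kPa
  T = 331.1 K: ΣzᵢPᵢˢᵃᵗ = 233.20 kPa
  T = 338.2 K: ΣzᵢPᵢˢᵃᵗ = 318.77 kPa
  T = 341.8 K: ΣzᵢPᵢˢᵃᵗ = 371.78 kPa
  T = 340.0 K: ΣzᵢPᵢˢᵃᵗ = 344.39 kPa
Interpolating between 340.0 K and 341.8 K gives T ≈ 341.6 K.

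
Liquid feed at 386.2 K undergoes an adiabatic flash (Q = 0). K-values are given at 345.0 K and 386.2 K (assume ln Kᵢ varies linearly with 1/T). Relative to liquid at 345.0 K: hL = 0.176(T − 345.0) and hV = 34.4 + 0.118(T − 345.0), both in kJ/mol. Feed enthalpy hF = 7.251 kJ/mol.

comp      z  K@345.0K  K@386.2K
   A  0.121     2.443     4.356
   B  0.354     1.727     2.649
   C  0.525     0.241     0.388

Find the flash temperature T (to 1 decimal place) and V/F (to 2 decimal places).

Adiabatic flash: solve Rachford–Rice at each trial T, then check hF = ψ·hV(T) + (1−ψ)·hL(T).
  T = 345.0 K: K = (2.443, 1.727, 0.241), RR gives ψ = 0.046, H_out = 1.576 kJ/mol
  T = 386.2 K: K = (4.356, 2.649, 0.388), RR gives ψ = 0.510, H_out = 23.568 kJ/mol
  T = 365.6 K: K = (3.316, 2.165, 0.310), RR gives ψ = 0.316, H_out = 14.114 kJ/mol
  T = 355.3 K: K = (2.859, 1.940, 0.274), RR gives ψ = 0.198, H_out = 8.506 kJ/mol
  T = 350.1 K: K = (2.644, 1.831, 0.257), RR gives ψ = 0.127, H_out = 5.229 kJ/mol
  T = 352.7 K: K = (2.750, 1.885, 0.266), RR gives ψ = 0.164, H_out = 6.915 kJ/mol
  T = 354.0 K: K = (2.804, 1.912, 0.270), RR gives ψ = 0.181, H_out = 7.721 kJ/mol
Linear interpolation between T = 352.7 (H_out = 6.915) and T = 354.0 (H_out = 7.721) on hF = 7.251 gives T ≈ 353.2 K, at which ψ = 0.17.

T = 353.2 K, V/F = 0.17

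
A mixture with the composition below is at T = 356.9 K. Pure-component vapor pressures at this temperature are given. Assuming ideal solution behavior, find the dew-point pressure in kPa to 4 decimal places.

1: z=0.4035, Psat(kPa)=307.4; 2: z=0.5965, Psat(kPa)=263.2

Pdew = 279.4108 kPa

At the dew point ψ → 1, so Σzᵢ/Kᵢ = 1 with Kᵢ = Pᵢˢᵃᵗ/P ⇒ 1/P = Σzᵢ/Pᵢˢᵃᵗ.
1/P = 0.4035/307.4 + 0.5965/263.2 = 0.0035790 ⇒ P = 279.4108 kPa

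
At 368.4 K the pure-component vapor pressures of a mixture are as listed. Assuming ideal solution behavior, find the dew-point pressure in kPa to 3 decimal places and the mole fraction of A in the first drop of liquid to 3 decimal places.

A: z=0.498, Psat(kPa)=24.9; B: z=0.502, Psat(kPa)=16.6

Pdew = 19.904 kPa, x_A = 0.398

At the dew point ψ → 1, so Σzᵢ/Kᵢ = 1 with Kᵢ = Pᵢˢᵃᵗ/P ⇒ 1/P = Σzᵢ/Pᵢˢᵃᵗ.
1/P = 0.498/24.9 + 0.502/16.6 = 0.050241 ⇒ P = 19.904 kPa
xᵢ = zᵢP/Pᵢˢᵃᵗ ⇒ x_A = 0.498·19.904/24.9 = 0.398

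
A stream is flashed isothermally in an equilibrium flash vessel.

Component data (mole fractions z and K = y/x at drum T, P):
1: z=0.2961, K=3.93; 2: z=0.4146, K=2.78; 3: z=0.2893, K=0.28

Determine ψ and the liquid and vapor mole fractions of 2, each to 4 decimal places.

ψ = 0.8538, x_2 = 0.1645, y_2 = 0.4574

Let ψ = V/F and solve Σ zᵢ(Kᵢ−1)/(1+ψ(Kᵢ−1)) = 0.
g(0) = ΣzᵢKᵢ − 1 = 1.3973 and g(1) = 1 − Σzᵢ/Kᵢ = -0.2577, so a root lies in (0, 1).
Newton–Raphson from ψ = 0.67:
  ψ = 0.6700: g = 0.22695, g' = -1.1226 → ψ = 0.8722
  ψ = 0.8722: g = -0.02674, g' = -1.4862 → ψ = 0.8542
  ψ = 0.8542: g = -0.00056, g' = -1.4258 → ψ = 0.8538
Converged at ψ = 0.8538.
Compositions from xᵢ = zᵢ/(1+ψ(Kᵢ−1)), yᵢ = Kᵢxᵢ:
  1: x = 0.0846, y = 0.3323
  2: x = 0.1645, y = 0.4574
  3: x = 0.7509, y = 0.2103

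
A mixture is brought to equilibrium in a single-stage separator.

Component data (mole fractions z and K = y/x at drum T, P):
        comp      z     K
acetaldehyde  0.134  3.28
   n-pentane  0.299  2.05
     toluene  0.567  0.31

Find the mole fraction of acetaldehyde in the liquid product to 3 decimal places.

Newton iteration, ψ⁰ = 0.32:
  ψ = 0.320: g = -0.0905, g' = -0.862 → ψ = 0.215
  ψ = 0.215: g = 0.0017, g' = -0.905 → ψ = 0.217
Converged at ψ = 0.217.
Compositions from xᵢ = zᵢ/(1+ψ(Kᵢ−1)), yᵢ = Kᵢxᵢ:
  acetaldehyde: x = 0.090, y = 0.294
  n-pentane: x = 0.244, y = 0.499
  toluene: x = 0.667, y = 0.207

x_acetaldehyde = 0.090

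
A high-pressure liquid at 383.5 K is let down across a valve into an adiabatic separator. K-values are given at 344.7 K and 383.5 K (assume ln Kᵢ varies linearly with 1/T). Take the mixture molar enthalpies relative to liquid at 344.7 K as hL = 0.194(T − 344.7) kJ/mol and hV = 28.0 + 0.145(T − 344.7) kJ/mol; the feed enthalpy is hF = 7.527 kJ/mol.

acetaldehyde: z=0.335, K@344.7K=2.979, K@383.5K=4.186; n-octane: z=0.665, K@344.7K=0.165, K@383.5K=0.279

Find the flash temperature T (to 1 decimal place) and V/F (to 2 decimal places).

Adiabatic flash: solve Rachford–Rice at each trial T, then check hF = ψ·hV(T) + (1−ψ)·hL(T).
  T = 344.7 K: K = (2.979, 0.165), RR gives ψ = 0.065, H_out = 1.825 kJ/mol
  T = 383.5 K: K = (4.186, 0.279), RR gives ψ = 0.256, H_out = 14.206 kJ/mol
  T = 364.1 K: K = (3.563, 0.218), RR gives ψ = 0.169, H_out = 8.328 kJ/mol
  T = 354.4 K: K = (3.266, 0.190), RR gives ψ = 0.120, H_out = 5.191 kJ/mol
  T = 359.2 K: K = (3.412, 0.203), RR gives ψ = 0.145, H_out = 6.767 kJ/mol
  T = 361.6 K: K = (3.486, 0.210), RR gives ψ = 0.157, H_out = 7.537 kJ/mol
Linear interpolation between T = 359.2 (H_out = 6.767) and T = 361.6 (H_out = 7.537) on hF = 7.527 gives T ≈ 361.6 K, at which ψ = 0.16.

T = 361.6 K, V/F = 0.16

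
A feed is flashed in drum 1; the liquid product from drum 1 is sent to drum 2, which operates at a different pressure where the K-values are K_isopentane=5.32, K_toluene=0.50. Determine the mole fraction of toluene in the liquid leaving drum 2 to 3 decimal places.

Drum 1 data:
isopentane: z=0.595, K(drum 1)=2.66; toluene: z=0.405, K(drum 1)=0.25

Drum 1:
Material balance + equilibrium reduce to Σ zᵢ(Kᵢ−1)/(1+ψ₁(Kᵢ−1)) = 0.
Check two-phase: ΣzᵢKᵢ = 1.684 > 1 and Σzᵢ/Kᵢ = 1.844 > 1, so g(0) = 0.684 > 0 and g(1) = -0.844 < 0.
Newton–Raphson from ψ₁ = 0.5:
  ψ₁ = 0.500: g = 0.0537, g' = -1.073 → ψ₁ = 0.550
  ψ₁ = 0.550: g = -0.0008, g' = -1.108 → ψ₁ = 0.549
Converged at ψ₁ = 0.549.
Drum-1 compositions:
  isopentane: x = 0.311, y = 0.828
  toluene: x = 0.689, y = 0.172
Drum-2 feed = drum-1 liquid: z₂ = (0.3112, 0.6888).
Drum 2:
Let ψ₂ = V/F and solve Σ zᵢ(Kᵢ−1)/(1+ψ₂(Kᵢ−1)) = 0.
g(0) = ΣzᵢKᵢ − 1 = 1.000 and g(1) = 1 − Σzᵢ/Kᵢ = -0.436, so a root lies in (0, 1).
Newton–Raphson from ψ₂ = 0.53:
  ψ₂ = 0.530: g = -0.0599, g' = -0.855 → ψ₂ = 0.460
  ψ₂ = 0.460: g = 0.0028, g' = -0.941 → ψ₂ = 0.463
Converged at ψ₂ = 0.463.
  isopentane: x = 0.104, y = 0.552
  toluene: x = 0.896, y = 0.448

x_toluene (drum 2) = 0.896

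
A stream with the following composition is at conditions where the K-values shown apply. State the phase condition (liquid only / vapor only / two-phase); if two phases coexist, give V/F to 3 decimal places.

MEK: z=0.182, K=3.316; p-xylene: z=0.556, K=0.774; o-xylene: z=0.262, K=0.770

two-phase, V/F = 0.448

ΣzᵢKᵢ = 1.236; Σzᵢ/Kᵢ = 1.113.
Both exceed 1, so a two-phase solution exists.
Newton iteration, ψ⁰ = 0.5:
  ψ = 0.500: g = -0.0144, g' = -0.263 → ψ = 0.445
  ψ = 0.445: g = 0.0007, g' = -0.289 → ψ = 0.448
Converged at ψ = 0.448.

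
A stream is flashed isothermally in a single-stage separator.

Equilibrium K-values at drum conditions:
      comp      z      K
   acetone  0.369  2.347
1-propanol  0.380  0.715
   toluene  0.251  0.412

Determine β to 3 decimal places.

Material balance + equilibrium reduce to Σ zᵢ(Kᵢ−1)/(1+β(Kᵢ−1)) = 0.
g(0) = ΣzᵢKᵢ − 1 = 0.241 and g(1) = 1 − Σzᵢ/Kᵢ = -0.298, so a root lies in (0, 1).
Newton–Raphson from β = 0.67:
  β = 0.670: g = -0.1161, g' = -0.468 → β = 0.422
  β = 0.422: g = -0.0025, g' = -0.466 → β = 0.417
Converged at β = 0.417.

β = 0.417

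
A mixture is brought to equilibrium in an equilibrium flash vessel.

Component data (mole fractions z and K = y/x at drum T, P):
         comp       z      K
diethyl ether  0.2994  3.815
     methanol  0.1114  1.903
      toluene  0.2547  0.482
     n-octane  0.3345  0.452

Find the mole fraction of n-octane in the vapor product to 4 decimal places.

y_n-octane = 0.2060

Rachford–Rice: g(V/F) = Σ zᵢ(Kᵢ−1)/(1+V/F(Kᵢ−1)) = 0.
Feasibility: ΣzᵢKᵢ = 1.6282, Σzᵢ/Kᵢ = 1.4055 — both > 1, two phases present.
Newton–Raphson from V/F = 0.5:
  V/F = 0.5000: g = -0.01116, g' = -0.7675 → V/F = 0.4855
Converged at V/F = 0.4855.
Compositions from xᵢ = zᵢ/(1+V/F(Kᵢ−1)), yᵢ = Kᵢxᵢ:
  diethyl ether: x = 0.1265, y = 0.4826
  methanol: x = 0.0774, y = 0.1474
  toluene: x = 0.3403, y = 0.1640
  n-octane: x = 0.4558, y = 0.2060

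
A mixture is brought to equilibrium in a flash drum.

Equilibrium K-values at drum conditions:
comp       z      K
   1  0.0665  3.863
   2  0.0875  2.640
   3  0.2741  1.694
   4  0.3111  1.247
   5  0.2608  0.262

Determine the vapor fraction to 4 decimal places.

Rachford–Rice: g(ψ) = Σ zᵢ(Kᵢ−1)/(1+ψ(Kᵢ−1)) = 0.
Check two-phase: ΣzᵢKᵢ = 1.4085 > 1 and Σzᵢ/Kᵢ = 1.4571 > 1, so g(0) = 0.4085 > 0 and g(1) = -0.4571 < 0.
Newton iteration, ψ⁰ = 0.5:
  ψ = 0.5000: g = 0.06174, g' = -0.6078 → ψ = 0.6016
  ψ = 0.6016: g = -0.00288, g' = -0.6727 → ψ = 0.5973
Converged at ψ = 0.5973.

ψ = 0.5973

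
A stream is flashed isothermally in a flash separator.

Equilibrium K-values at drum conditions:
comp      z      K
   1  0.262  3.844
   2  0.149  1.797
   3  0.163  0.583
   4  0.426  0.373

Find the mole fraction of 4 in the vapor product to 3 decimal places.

Rachford–Rice: g(ψ) = Σ zᵢ(Kᵢ−1)/(1+ψ(Kᵢ−1)) = 0.
Feasibility: ΣzᵢKᵢ = 1.529, Σzᵢ/Kᵢ = 1.573 — both > 1, two phases present.
Iterate (Newton) starting at ψ = 0.37:
  ψ = 0.370: g = 0.0266, g' = -0.883 → ψ = 0.400
  ψ = 0.400: g = 0.0004, g' = -0.857 → ψ = 0.401
Converged at ψ = 0.401.
Compositions from xᵢ = zᵢ/(1+ψ(Kᵢ−1)), yᵢ = Kᵢxᵢ:
  1: x = 0.122, y = 0.471
  2: x = 0.113, y = 0.203
  3: x = 0.196, y = 0.114
  4: x = 0.569, y = 0.212

y_4 = 0.212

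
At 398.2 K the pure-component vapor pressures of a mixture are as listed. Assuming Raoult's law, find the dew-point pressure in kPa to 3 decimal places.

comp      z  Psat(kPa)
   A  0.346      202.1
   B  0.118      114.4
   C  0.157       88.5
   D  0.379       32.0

At the dew point ψ → 1, so Σzᵢ/Kᵢ = 1 with Kᵢ = Pᵢˢᵃᵗ/P ⇒ 1/P = Σzᵢ/Pᵢˢᵃᵗ.
1/P = 0.346/202.1 + 0.118/114.4 + 0.157/88.5 + 0.379/32.0 = 0.016361 ⇒ P = 61.120 kPa

Pdew = 61.120 kPa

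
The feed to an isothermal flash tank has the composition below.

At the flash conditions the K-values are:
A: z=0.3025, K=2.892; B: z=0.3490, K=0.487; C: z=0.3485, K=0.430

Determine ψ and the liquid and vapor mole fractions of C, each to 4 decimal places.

ψ = 0.1898, x_C = 0.3908, y_C = 0.1680

Let ψ = V/F and solve Σ zᵢ(Kᵢ−1)/(1+ψ(Kᵢ−1)) = 0.
Check two-phase: ΣzᵢKᵢ = 1.1946 > 1 and Σzᵢ/Kᵢ = 1.6317 > 1, so g(0) = 0.1946 > 0 and g(1) = -0.6317 < 0.
Iterate (Newton) starting at ψ = 0.5:
  ψ = 0.5000: g = -0.22452, g' = -0.6736 → ψ = 0.1667
  ψ = 0.1667: g = 0.01984, g' = -0.8739 → ψ = 0.1894
  ψ = 0.1894: g = 0.00037, g' = -0.8419 → ψ = 0.1898
Converged at ψ = 0.1898.
Compositions from xᵢ = zᵢ/(1+ψ(Kᵢ−1)), yᵢ = Kᵢxᵢ:
  A: x = 0.2226, y = 0.6437
  B: x = 0.3867, y = 0.1883
  C: x = 0.3908, y = 0.1680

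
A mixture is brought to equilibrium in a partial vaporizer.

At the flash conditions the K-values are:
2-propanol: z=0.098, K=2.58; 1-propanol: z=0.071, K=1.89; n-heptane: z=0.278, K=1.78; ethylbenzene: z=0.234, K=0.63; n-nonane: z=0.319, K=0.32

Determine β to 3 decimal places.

β = 0.226

Rachford–Rice: g(β) = Σ zᵢ(Kᵢ−1)/(1+β(Kᵢ−1)) = 0.
Feasibility: ΣzᵢKᵢ = 1.131, Σzᵢ/Kᵢ = 1.600 — both > 1, two phases present.
Iterate (Newton) starting at β = 0.5:
  β = 0.500: g = -0.1487, g' = -0.578 → β = 0.243
  β = 0.243: g = -0.0087, g' = -0.536 → β = 0.226
Converged at β = 0.226.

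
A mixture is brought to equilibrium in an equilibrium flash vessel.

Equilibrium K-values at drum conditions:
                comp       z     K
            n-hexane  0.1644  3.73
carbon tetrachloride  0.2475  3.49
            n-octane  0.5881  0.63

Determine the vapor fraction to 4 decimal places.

Let ψ = V/F and solve Σ zᵢ(Kᵢ−1)/(1+ψ(Kᵢ−1)) = 0.
g(0) = ΣzᵢKᵢ − 1 = 0.8475 and g(1) = 1 − Σzᵢ/Kᵢ = -0.0485, so a root lies in (0, 1).
Iterate (Newton) starting at ψ = 0.56:
  ψ = 0.5600: g = 0.16040, g' = -0.5874 → ψ = 0.8331
  ψ = 0.8331: g = 0.02297, g' = -0.4449 → ψ = 0.8847
  ψ = 0.8847: g = 0.00033, g' = -0.4326 → ψ = 0.8855
Converged at ψ = 0.8855.

ψ = 0.8855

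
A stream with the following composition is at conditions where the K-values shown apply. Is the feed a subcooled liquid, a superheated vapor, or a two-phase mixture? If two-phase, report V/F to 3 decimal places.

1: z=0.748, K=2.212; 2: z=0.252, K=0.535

ΣzᵢKᵢ = 1.789; Σzᵢ/Kᵢ = 0.809.
Since Σzᵢ/Kᵢ < 1 the mixture is above its dew point — single vapor phase.

superheated vapor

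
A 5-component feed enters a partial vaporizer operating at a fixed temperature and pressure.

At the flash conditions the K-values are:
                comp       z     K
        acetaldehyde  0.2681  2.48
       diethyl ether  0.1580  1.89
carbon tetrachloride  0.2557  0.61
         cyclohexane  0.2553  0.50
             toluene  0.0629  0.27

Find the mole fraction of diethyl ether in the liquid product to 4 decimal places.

Material balance + equilibrium reduce to Σ zᵢ(Kᵢ−1)/(1+β(Kᵢ−1)) = 0.
g(0) = ΣzᵢKᵢ − 1 = 0.2641 and g(1) = 1 − Σzᵢ/Kᵢ = -0.3544, so a root lies in (0, 1).
Newton iteration, β⁰ = 0.5:
  β = 0.5000: g = -0.04104, g' = -0.5105 → β = 0.4196
  β = 0.4196: g = 0.00019, g' = -0.5173 → β = 0.4200
Converged at β = 0.4200.
Compositions from xᵢ = zᵢ/(1+β(Kᵢ−1)), yᵢ = Kᵢxᵢ:
  acetaldehyde: x = 0.1653, y = 0.4100
  diethyl ether: x = 0.1150, y = 0.2174
  carbon tetrachloride: x = 0.3058, y = 0.1865
  cyclohexane: x = 0.3232, y = 0.1616
  toluene: x = 0.0907, y = 0.0245

x_diethyl ether = 0.1150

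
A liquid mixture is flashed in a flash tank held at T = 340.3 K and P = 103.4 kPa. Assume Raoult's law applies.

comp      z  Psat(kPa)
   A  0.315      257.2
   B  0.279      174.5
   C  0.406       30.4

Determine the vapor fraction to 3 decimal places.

ψ = 0.459

Raoult's law: Kᵢ = Pᵢˢᵃᵗ/P = Pᵢˢᵃᵗ/103.4.
  K_A = 257.2/103.4 = 2.48743, K_B = 174.5/103.4 = 1.68762, K_C = 30.4/103.4 = 0.29400
Material balance + equilibrium reduce to Σ zᵢ(Kᵢ−1)/(1+ψ(Kᵢ−1)) = 0.
g(0) = ΣzᵢKᵢ − 1 = 0.374 and g(1) = 1 − Σzᵢ/Kᵢ = -0.673, so a root lies in (0, 1).
Newton iteration, ψ⁰ = 0.5:
  ψ = 0.500: g = -0.0316, g' = -0.786 → ψ = 0.460
  ψ = 0.460: g = -0.0004, g' = -0.766 → ψ = 0.459
Converged at ψ = 0.459.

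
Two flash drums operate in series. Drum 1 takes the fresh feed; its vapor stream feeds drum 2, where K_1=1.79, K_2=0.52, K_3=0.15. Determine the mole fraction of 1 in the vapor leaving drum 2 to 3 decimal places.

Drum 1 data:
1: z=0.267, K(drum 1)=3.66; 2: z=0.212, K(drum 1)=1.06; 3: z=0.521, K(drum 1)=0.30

Drum 1:
Material balance + equilibrium reduce to Σ zᵢ(Kᵢ−1)/(1+ψ₁(Kᵢ−1)) = 0.
Feasibility: ΣzᵢKᵢ = 1.358, Σzᵢ/Kᵢ = 2.010 — both > 1, two phases present.
Iterate (Newton) starting at ψ₁ = 0.53:
  ψ₁ = 0.530: g = -0.2728, g' = -0.971 → ψ₁ = 0.249
  ψ₁ = 0.249: g = -0.0021, g' = -1.059 → ψ₁ = 0.247
Converged at ψ₁ = 0.247.
Drum-1 compositions:
  1: x = 0.161, y = 0.590
  2: x = 0.209, y = 0.221
  3: x = 0.630, y = 0.189
Drum-2 feed = drum-1 vapor: z₂ = (0.5896, 0.2214, 0.1890).
Drum 2:
Rachford–Rice: g(ψ₂) = Σ zᵢ(Kᵢ−1)/(1+ψ₂(Kᵢ−1)) = 0.
g(0) = ΣzᵢKᵢ − 1 = 0.199 and g(1) = 1 − Σzᵢ/Kᵢ = -1.015, so a root lies in (0, 1).
Iterate (Newton) starting at ψ₂ = 0.39:
  ψ₂ = 0.390: g = -0.0150, g' = -0.598 → ψ₂ = 0.365
Converged at ψ₂ = 0.365.
  1: x = 0.458, y = 0.819
  2: x = 0.268, y = 0.140
  3: x = 0.274, y = 0.041

y_1 (drum 2) = 0.819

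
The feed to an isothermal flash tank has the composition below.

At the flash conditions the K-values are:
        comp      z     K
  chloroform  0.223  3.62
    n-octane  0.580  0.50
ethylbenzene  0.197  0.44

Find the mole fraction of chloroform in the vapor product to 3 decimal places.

Rachford–Rice: g(ψ) = Σ zᵢ(Kᵢ−1)/(1+ψ(Kᵢ−1)) = 0.
Feasibility: ΣzᵢKᵢ = 1.184, Σzᵢ/Kᵢ = 1.669 — both > 1, two phases present.
Newton iteration, ψ⁰ = 0.5:
  ψ = 0.500: g = -0.2870, g' = -0.664 → ψ = 0.068
  ψ = 0.068: g = 0.0814, g' = -1.326 → ψ = 0.129
  ψ = 0.129: g = 0.0077, g' = -1.092 → ψ = 0.136
Converged at ψ = 0.136.
Compositions from xᵢ = zᵢ/(1+ψ(Kᵢ−1)), yᵢ = Kᵢxᵢ:
  chloroform: x = 0.164, y = 0.595
  n-octane: x = 0.622, y = 0.311
  ethylbenzene: x = 0.213, y = 0.094

y_chloroform = 0.595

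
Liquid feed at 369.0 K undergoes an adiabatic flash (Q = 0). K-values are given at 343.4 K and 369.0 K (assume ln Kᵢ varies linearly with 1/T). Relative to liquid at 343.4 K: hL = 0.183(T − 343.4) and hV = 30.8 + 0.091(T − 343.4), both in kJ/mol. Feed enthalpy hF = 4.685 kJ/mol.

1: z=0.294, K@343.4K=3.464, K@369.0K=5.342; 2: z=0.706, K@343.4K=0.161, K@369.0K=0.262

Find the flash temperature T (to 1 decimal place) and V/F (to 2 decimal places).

T = 349.9 K, V/F = 0.12

Adiabatic flash: solve Rachford–Rice at each trial T, then check hF = ψ·hV(T) + (1−ψ)·hL(T).
  T = 343.4 K: K = (3.464, 0.161), RR gives ψ = 0.064, H_out = 1.968 kJ/mol
  T = 369.0 K: K = (5.342, 0.262), RR gives ψ = 0.236, H_out = 11.391 kJ/mol
  T = 356.2 K: K = (4.335, 0.207), RR gives ψ = 0.159, H_out = 7.057 kJ/mol
  T = 349.8 K: K = (3.883, 0.183), RR gives ψ = 0.115, H_out = 4.646 kJ/mol
  T = 353.0 K: K = (4.105, 0.195), RR gives ψ = 0.138, H_out = 5.879 kJ/mol
  T = 351.4 K: K = (3.993, 0.189), RR gives ψ = 0.127, H_out = 5.270 kJ/mol
Linear interpolation between T = 349.8 (H_out = 4.646) and T = 351.4 (H_out = 5.270) on hF = 4.685 gives T ≈ 349.9 K, at which ψ = 0.12.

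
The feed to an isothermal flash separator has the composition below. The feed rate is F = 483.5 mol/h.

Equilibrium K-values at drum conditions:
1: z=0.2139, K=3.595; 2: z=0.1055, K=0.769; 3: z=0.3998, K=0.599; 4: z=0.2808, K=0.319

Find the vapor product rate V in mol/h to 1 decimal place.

V = 68.0 mol/h

Material balance + equilibrium reduce to Σ zᵢ(Kᵢ−1)/(1+β(Kᵢ−1)) = 0.
Feasibility: ΣzᵢKᵢ = 1.1792, Σzᵢ/Kᵢ = 1.7444 — both > 1, two phases present.
Newton–Raphson from β = 0.67:
  β = 0.6700: g = -0.39706, g' = -0.7606 → β = 0.1480
  β = 0.1480: g = -0.00725, g' = -0.9917 → β = 0.1407
Converged at β = 0.1407.
Then V = β·F = 0.1407·483.5 = 68.0 mol/h and L = F − V = 415.5 mol/h.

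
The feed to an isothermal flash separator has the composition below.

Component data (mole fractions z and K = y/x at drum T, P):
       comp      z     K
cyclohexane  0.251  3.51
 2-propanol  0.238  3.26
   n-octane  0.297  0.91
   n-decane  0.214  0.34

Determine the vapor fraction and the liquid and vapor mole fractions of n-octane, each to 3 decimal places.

ψ = 0.892, x_n-octane = 0.323, y_n-octane = 0.294

Let ψ = V/F and solve Σ zᵢ(Kᵢ−1)/(1+ψ(Kᵢ−1)) = 0.
g(0) = ΣzᵢKᵢ − 1 = 1.000 and g(1) = 1 − Σzᵢ/Kᵢ = -0.100, so a root lies in (0, 1).
Newton iteration, ψ⁰ = 0.5:
  ψ = 0.500: g = 0.2931, g' = -0.789 → ψ = 0.871
  ψ = 0.871: g = 0.0174, g' = -0.813 → ψ = 0.893
  ψ = 0.893: g = -0.0003, g' = -0.839 → ψ = 0.892
Converged at ψ = 0.892.
Compositions from xᵢ = zᵢ/(1+ψ(Kᵢ−1)), yᵢ = Kᵢxᵢ:
  cyclohexane: x = 0.077, y = 0.272
  2-propanol: x = 0.079, y = 0.257
  n-octane: x = 0.323, y = 0.294
  n-decane: x = 0.521, y = 0.177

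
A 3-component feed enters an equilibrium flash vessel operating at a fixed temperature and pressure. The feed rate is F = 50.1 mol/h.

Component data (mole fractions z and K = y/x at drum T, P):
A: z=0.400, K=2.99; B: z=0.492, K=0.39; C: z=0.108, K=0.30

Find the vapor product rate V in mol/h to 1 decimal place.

Material balance + equilibrium reduce to Σ zᵢ(Kᵢ−1)/(1+V/F(Kᵢ−1)) = 0.
g(0) = ΣzᵢKᵢ − 1 = 0.420 and g(1) = 1 − Σzᵢ/Kᵢ = -0.755, so a root lies in (0, 1).
Newton–Raphson from V/F = 0.69:
  V/F = 0.690: g = -0.3291, g' = -1.025 → V/F = 0.369
  V/F = 0.369: g = -0.0303, g' = -0.928 → V/F = 0.336
  V/F = 0.336: g = 0.0003, g' = -0.949 → V/F = 0.337
Converged at V/F = 0.337.
Then V = V/F·F = 0.3367·50.1 = 16.9 mol/h and L = F − V = 33.2 mol/h.

V = 16.9 mol/h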